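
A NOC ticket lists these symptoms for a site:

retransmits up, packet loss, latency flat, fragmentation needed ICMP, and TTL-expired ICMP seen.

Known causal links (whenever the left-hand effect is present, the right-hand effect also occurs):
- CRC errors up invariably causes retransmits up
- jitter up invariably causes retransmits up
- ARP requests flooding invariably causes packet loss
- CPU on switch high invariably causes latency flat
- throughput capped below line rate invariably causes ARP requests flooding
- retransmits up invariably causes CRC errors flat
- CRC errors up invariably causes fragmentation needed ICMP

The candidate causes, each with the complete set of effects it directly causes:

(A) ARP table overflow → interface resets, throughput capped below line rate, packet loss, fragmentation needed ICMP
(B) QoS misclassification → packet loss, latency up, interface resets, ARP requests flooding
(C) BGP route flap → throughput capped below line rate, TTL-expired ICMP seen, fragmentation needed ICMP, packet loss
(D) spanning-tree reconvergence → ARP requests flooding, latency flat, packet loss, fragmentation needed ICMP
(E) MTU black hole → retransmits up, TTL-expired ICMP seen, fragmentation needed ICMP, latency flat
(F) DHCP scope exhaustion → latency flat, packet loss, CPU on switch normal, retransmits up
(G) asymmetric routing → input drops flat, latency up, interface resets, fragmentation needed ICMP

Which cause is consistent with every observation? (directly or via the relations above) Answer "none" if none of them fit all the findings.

none

Checking each candidate against the observations:
(A) ARP table overflow — does not account for retransmits up, latency flat, TTL-expired ICMP seen
(B) QoS misclassification — retransmits up NO; packet loss yes; latency flat NO; fragmentation needed ICMP NO; TTL-expired ICMP seen NO
(C) BGP route flap — does not account for retransmits up, latency flat
(D) spanning-tree reconvergence — retransmits up NO; packet loss yes; latency flat yes; fragmentation needed ICMP yes; TTL-expired ICMP seen NO
(E) MTU black hole — does not account for packet loss
(F) DHCP scope exhaustion — does not account for fragmentation needed ICMP, TTL-expired ICMP seen
(G) asymmetric routing — fails on retransmits up, packet loss, latency flat, TTL-expired ICMP seen (predicts latency up, not latency flat)
None of the listed candidates fits everything.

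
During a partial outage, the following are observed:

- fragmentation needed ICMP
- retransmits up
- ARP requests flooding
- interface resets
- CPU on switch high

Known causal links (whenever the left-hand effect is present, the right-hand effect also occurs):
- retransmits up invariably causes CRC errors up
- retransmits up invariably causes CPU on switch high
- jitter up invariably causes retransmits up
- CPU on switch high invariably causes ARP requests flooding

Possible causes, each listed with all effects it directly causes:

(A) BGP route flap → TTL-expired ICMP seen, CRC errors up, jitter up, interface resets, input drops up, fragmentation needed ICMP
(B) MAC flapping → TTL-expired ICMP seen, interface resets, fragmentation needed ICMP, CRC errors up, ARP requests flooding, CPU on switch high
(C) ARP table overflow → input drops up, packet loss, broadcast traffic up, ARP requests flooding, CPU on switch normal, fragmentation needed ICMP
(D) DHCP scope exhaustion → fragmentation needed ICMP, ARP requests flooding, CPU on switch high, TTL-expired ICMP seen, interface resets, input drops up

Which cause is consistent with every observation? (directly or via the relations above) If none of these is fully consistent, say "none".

A

Testing each hypothesis:
(A) BGP route flap — accounts for every observation (retransmits up through jitter up → retransmits up)
(B) MAC flapping — does not account for retransmits up
(C) ARP table overflow — fails on retransmits up, interface resets, CPU on switch high (predicts CPU on switch normal, not CPU on switch high)
(D) DHCP scope exhaustion — does not account for retransmits up
(A) is the only candidate with no mismatches.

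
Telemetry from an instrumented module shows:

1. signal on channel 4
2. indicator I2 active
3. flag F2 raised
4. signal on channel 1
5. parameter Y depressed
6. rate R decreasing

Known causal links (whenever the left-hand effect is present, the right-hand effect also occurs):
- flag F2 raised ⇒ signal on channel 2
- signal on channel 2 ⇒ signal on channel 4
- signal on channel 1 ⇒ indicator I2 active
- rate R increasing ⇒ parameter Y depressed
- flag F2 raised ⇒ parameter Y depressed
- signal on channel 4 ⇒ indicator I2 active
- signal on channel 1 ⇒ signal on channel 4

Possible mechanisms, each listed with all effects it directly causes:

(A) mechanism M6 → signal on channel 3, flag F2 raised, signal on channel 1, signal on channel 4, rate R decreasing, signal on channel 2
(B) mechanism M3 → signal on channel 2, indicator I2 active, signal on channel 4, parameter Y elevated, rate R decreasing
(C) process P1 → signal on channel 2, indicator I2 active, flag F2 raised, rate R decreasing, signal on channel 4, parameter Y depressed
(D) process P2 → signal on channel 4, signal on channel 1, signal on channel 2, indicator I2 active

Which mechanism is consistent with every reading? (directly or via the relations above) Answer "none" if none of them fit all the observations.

A

For each candidate, compare predicted effects to what was observed:
(A) mechanism M6 — accounts for every observation (indicator I2 active by signal on channel 1 → indicator I2 active)
(B) mechanism M3 — signal on channel 4 ✓; indicator I2 active ✓; flag F2 raised ✗; signal on channel 1 ✗; parameter Y depressed ✗; rate R decreasing ✓
(C) process P1 — does not account for signal on channel 1
(D) process P2 — signal on channel 4 ✓; indicator I2 active ✓; flag F2 raised ✗; signal on channel 1 ✓; parameter Y depressed ✗; rate R decreasing ✗
(A) alone accounts for all the evidence.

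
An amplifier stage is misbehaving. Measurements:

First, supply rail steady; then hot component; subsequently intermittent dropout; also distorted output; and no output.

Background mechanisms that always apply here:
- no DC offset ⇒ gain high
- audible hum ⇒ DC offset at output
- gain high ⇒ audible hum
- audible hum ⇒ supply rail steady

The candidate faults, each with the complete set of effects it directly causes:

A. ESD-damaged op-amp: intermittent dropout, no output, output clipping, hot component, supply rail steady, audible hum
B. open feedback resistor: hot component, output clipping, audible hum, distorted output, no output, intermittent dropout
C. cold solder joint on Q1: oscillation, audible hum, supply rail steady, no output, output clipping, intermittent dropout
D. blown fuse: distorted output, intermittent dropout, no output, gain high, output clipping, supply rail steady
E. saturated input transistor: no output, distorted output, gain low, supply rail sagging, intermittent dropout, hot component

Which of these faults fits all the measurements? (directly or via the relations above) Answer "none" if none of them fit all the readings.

B

Per-candidate check:
(A) ESD-damaged op-amp — supply rail steady yes; hot component yes; intermittent dropout yes; distorted output NO; no output yes
(B) open feedback resistor — accounts for every observation (supply rail steady via audible hum → supply rail steady)
(C) cold solder joint on Q1 — supply rail steady yes; hot component NO; intermittent dropout yes; distorted output NO; no output yes
(D) blown fuse — supply rail steady yes; hot component NO; intermittent dropout yes; distorted output yes; no output yes
(E) saturated input transistor — fails on supply rail steady (predicts supply rail sagging, not supply rail steady)
Only (B) is consistent with every observation.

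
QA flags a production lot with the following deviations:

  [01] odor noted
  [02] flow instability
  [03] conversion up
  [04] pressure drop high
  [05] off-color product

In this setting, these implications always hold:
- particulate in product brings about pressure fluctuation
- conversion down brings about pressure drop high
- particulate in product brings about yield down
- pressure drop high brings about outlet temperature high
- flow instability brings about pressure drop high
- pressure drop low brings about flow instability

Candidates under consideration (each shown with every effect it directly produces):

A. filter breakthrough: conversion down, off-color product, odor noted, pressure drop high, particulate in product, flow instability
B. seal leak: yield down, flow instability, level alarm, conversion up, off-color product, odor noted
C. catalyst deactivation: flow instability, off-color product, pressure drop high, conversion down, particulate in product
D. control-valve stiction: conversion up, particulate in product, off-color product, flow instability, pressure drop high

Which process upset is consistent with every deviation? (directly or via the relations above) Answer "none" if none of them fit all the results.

Checking each candidate against the observations:
(A) filter breakthrough — fails on conversion up (predicts conversion down, not conversion up)
(B) seal leak — odor noted ✓; flow instability ✓; conversion up ✓; pressure drop high ✓ (via flow instability → pressure drop high); off-color product ✓
(C) catalyst deactivation — fails on odor noted, conversion up (predicts conversion down, not conversion up)
(D) control-valve stiction — does not account for odor noted
(B) is the only candidate with no mismatches.

B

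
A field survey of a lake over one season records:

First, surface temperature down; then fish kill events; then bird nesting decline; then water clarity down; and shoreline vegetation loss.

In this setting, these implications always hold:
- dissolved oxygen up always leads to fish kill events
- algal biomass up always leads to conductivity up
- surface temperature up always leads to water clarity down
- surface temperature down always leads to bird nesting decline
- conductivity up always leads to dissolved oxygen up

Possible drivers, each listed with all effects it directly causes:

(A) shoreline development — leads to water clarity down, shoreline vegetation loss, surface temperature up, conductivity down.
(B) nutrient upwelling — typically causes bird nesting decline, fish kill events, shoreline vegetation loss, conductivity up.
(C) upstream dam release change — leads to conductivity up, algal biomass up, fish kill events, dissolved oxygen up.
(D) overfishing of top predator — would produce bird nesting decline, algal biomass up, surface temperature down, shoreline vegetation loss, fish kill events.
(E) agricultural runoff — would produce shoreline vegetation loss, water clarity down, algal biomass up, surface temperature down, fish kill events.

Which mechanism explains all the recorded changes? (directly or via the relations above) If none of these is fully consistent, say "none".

E

Checking each candidate against the observations:
(A) shoreline development — surface temperature down -; fish kill events -; bird nesting decline -; water clarity down +; shoreline vegetation loss +
(B) nutrient upwelling — surface temperature down -; fish kill events +; bird nesting decline +; water clarity down -; shoreline vegetation loss +
(C) upstream dam release change — surface temperature down -; fish kill events +; bird nesting decline -; water clarity down -; shoreline vegetation loss -
(D) overfishing of top predator — surface temperature down +; fish kill events +; bird nesting decline +; water clarity down -; shoreline vegetation loss +
(E) agricultural runoff — surface temperature down +; fish kill events +; bird nesting decline + (through surface temperature down → bird nesting decline); water clarity down +; shoreline vegetation loss +
(E) is the only candidate with no mismatches.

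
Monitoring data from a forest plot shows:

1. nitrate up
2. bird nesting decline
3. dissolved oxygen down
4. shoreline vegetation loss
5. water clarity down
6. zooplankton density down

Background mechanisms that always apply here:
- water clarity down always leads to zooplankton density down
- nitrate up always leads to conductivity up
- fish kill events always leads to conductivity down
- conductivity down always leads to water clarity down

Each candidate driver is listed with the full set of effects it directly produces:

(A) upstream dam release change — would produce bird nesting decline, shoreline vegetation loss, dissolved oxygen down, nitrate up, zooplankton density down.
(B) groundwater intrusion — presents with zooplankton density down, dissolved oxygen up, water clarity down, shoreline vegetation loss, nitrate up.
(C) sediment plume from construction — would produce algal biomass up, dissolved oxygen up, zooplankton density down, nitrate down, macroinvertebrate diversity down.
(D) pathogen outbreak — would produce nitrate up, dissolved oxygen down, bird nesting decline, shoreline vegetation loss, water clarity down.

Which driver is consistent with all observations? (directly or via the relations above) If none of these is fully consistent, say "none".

Per-candidate check:
(A) upstream dam release change — nitrate up yes; bird nesting decline yes; dissolved oxygen down yes; shoreline vegetation loss yes; water clarity down NO; zooplankton density down yes
(B) groundwater intrusion — fails on bird nesting decline, dissolved oxygen down (predicts dissolved oxygen up, not dissolved oxygen down)
(C) sediment plume from construction — fails on nitrate up, bird nesting decline, dissolved oxygen down, shoreline vegetation loss, water clarity down (predicts nitrate down, not nitrate up; predicts dissolved oxygen up, not dissolved oxygen down)
(D) pathogen outbreak — nitrate up yes; bird nesting decline yes; dissolved oxygen down yes; shoreline vegetation loss yes; water clarity down yes; zooplankton density down yes (by water clarity down → zooplankton density down)
(D) is the only candidate with no mismatches.

D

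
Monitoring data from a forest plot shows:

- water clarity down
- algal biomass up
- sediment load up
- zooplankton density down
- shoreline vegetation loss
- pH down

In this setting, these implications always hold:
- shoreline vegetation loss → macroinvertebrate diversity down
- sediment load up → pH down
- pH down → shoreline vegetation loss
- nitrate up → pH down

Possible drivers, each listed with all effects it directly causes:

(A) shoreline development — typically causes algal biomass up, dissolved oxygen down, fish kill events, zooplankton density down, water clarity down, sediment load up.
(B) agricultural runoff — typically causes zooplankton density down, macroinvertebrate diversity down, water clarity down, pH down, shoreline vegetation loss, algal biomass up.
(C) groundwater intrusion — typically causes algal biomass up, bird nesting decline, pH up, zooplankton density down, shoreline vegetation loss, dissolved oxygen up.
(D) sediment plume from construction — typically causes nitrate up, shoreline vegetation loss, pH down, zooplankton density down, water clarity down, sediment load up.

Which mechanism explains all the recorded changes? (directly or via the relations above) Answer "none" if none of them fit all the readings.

Per-candidate check:
(A) shoreline development — water clarity down ✓; algal biomass up ✓; sediment load up ✓; zooplankton density down ✓; shoreline vegetation loss ✓ (through sediment load up → pH down → shoreline vegetation loss); pH down ✓ (through sediment load up → pH down)
(B) agricultural runoff — does not account for sediment load up
(C) groundwater intrusion — water clarity down ✗; algal biomass up ✓; sediment load up ✗; zooplankton density down ✓; shoreline vegetation loss ✓; pH down ✗
(D) sediment plume from construction — water clarity down ✓; algal biomass up ✗; sediment load up ✓; zooplankton density down ✓; shoreline vegetation loss ✓; pH down ✓
Only (A) is consistent with every observation.

A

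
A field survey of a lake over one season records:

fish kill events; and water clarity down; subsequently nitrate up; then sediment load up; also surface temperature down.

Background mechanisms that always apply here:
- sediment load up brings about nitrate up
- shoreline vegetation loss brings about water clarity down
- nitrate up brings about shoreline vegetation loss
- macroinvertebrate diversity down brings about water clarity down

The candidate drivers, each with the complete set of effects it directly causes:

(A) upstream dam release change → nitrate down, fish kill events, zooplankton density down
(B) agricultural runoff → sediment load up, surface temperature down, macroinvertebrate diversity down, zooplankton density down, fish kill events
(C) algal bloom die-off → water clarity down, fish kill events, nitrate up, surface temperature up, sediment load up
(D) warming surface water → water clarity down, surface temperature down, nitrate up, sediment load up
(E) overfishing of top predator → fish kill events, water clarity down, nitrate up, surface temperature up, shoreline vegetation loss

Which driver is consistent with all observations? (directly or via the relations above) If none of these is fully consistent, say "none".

B

Checking each candidate against the observations:
(A) upstream dam release change — fish kill events ✓; water clarity down ✗; nitrate up ✗; sediment load up ✗; surface temperature down ✗
(B) agricultural runoff — fish kill events ✓; water clarity down ✓ (by macroinvertebrate diversity down → water clarity down); nitrate up ✓ (by sediment load up → nitrate up); sediment load up ✓; surface temperature down ✓
(C) algal bloom die-off — fails on surface temperature down (predicts surface temperature up, not surface temperature down)
(D) warming surface water — fish kill events ✗; water clarity down ✓; nitrate up ✓; sediment load up ✓; surface temperature down ✓
(E) overfishing of top predator — fish kill events ✓; water clarity down ✓; nitrate up ✓; sediment load up ✗; surface temperature down ✗
(B) alone accounts for all the evidence.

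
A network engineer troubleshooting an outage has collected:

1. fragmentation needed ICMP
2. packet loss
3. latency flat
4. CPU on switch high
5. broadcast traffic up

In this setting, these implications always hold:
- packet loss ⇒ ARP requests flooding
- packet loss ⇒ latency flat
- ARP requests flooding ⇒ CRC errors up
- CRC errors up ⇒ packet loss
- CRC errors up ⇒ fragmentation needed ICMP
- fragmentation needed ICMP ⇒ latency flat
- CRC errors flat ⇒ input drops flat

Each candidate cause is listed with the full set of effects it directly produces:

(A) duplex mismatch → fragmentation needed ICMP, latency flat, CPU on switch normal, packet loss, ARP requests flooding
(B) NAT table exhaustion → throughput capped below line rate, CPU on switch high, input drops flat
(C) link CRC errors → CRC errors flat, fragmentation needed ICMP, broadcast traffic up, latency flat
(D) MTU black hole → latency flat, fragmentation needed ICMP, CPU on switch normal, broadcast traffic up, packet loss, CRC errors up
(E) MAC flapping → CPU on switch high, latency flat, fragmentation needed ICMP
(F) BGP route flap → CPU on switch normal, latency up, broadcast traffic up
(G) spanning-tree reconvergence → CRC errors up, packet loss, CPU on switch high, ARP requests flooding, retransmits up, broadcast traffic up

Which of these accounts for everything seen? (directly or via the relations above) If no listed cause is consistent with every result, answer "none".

G

Per-candidate check:
(A) duplex mismatch — fails on CPU on switch high, broadcast traffic up (predicts CPU on switch normal, not CPU on switch high)
(B) NAT table exhaustion — fragmentation needed ICMP -; packet loss -; latency flat -; CPU on switch high +; broadcast traffic up -
(C) link CRC errors — fragmentation needed ICMP +; packet loss -; latency flat +; CPU on switch high -; broadcast traffic up +
(D) MTU black hole — fails on CPU on switch high (predicts CPU on switch normal, not CPU on switch high)
(E) MAC flapping — fragmentation needed ICMP +; packet loss -; latency flat +; CPU on switch high +; broadcast traffic up -
(F) BGP route flap — fails on fragmentation needed ICMP, packet loss, latency flat, CPU on switch high (predicts latency up, not latency flat; predicts CPU on switch normal, not CPU on switch high)
(G) spanning-tree reconvergence — fragmentation needed ICMP + (via CRC errors up → fragmentation needed ICMP); packet loss +; latency flat + (via packet loss → latency flat); CPU on switch high +; broadcast traffic up +
(G) is the only candidate with no mismatches.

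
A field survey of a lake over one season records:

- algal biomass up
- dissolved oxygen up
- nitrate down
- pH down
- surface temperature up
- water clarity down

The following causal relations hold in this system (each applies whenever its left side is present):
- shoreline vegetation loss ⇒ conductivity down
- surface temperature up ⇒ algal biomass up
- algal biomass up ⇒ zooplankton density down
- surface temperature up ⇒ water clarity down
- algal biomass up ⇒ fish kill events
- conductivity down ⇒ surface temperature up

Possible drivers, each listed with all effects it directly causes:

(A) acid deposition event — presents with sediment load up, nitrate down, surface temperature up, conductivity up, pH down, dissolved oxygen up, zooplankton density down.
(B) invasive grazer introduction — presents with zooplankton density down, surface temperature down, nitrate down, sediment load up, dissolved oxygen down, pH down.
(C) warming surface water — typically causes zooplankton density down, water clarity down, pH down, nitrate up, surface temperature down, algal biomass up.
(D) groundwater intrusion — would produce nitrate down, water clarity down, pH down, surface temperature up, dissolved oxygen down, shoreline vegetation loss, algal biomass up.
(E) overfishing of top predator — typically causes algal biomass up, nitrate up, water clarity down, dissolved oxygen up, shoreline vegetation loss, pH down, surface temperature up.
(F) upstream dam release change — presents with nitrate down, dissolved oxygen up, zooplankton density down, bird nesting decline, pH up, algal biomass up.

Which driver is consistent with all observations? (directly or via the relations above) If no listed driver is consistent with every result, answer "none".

Per-candidate check:
(A) acid deposition event — algal biomass up yes (via surface temperature up → algal biomass up); dissolved oxygen up yes; nitrate down yes; pH down yes; surface temperature up yes; water clarity down yes (via surface temperature up → water clarity down)
(B) invasive grazer introduction — fails on algal biomass up, dissolved oxygen up, surface temperature up, water clarity down (predicts dissolved oxygen down, not dissolved oxygen up; predicts surface temperature down, not surface temperature up)
(C) warming surface water — algal biomass up yes; dissolved oxygen up NO; nitrate down NO; pH down yes; surface temperature up NO; water clarity down yes
(D) groundwater intrusion — fails on dissolved oxygen up (predicts dissolved oxygen down, not dissolved oxygen up)
(E) overfishing of top predator — fails on nitrate down (predicts nitrate up, not nitrate down)
(F) upstream dam release change — algal biomass up yes; dissolved oxygen up yes; nitrate down yes; pH down NO; surface temperature up NO; water clarity down NO
(A) is the only candidate with no mismatches.

A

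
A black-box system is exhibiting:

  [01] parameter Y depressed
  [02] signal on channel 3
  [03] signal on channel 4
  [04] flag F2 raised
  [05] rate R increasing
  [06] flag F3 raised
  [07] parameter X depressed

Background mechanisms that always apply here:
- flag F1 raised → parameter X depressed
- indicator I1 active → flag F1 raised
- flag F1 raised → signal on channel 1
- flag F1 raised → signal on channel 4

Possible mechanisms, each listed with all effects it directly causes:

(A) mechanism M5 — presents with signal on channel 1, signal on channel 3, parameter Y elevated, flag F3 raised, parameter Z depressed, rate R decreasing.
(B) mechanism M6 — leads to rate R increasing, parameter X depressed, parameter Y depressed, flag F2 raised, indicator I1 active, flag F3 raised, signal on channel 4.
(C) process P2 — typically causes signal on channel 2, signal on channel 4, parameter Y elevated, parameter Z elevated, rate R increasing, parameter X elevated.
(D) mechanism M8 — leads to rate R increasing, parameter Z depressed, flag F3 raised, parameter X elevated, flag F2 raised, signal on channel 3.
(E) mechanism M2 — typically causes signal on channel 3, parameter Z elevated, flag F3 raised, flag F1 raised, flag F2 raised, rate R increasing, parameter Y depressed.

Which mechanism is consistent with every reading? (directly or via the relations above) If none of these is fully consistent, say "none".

For each candidate, compare predicted effects to what was observed:
(A) mechanism M5 — parameter Y depressed miss; signal on channel 3 match; signal on channel 4 miss; flag F2 raised miss; rate R increasing miss; flag F3 raised match; parameter X depressed miss
(B) mechanism M6 — does not account for signal on channel 3
(C) process P2 — parameter Y depressed miss; signal on channel 3 miss; signal on channel 4 match; flag F2 raised miss; rate R increasing match; flag F3 raised miss; parameter X depressed miss
(D) mechanism M8 — parameter Y depressed miss; signal on channel 3 match; signal on channel 4 miss; flag F2 raised match; rate R increasing match; flag F3 raised match; parameter X depressed miss
(E) mechanism M2 — accounts for every observation (signal on channel 4 by flag F1 raised → signal on channel 4)
Only (E) is consistent with every observation.

E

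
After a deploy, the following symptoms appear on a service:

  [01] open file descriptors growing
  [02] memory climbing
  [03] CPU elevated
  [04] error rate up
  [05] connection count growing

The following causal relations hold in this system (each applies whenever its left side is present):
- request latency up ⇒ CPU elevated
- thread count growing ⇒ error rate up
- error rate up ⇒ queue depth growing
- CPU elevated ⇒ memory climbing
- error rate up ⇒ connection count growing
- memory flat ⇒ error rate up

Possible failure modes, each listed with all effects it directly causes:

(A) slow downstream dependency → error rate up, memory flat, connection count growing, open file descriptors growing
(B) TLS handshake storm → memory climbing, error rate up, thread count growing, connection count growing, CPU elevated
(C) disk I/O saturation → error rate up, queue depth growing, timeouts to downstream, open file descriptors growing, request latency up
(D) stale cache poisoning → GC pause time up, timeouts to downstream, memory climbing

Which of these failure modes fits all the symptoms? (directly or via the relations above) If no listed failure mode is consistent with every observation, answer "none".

C

Checking each candidate against the observations:
(A) slow downstream dependency — open file descriptors growing match; memory climbing miss; CPU elevated miss; error rate up match; connection count growing match
(B) TLS handshake storm — does not account for open file descriptors growing
(C) disk I/O saturation — open file descriptors growing match; memory climbing match (by request latency up → CPU elevated → memory climbing); CPU elevated match (by request latency up → CPU elevated); error rate up match; connection count growing match (by error rate up → connection count growing)
(D) stale cache poisoning — does not account for open file descriptors growing, CPU elevated, error rate up, connection count growing
(C) is the only candidate with no mismatches.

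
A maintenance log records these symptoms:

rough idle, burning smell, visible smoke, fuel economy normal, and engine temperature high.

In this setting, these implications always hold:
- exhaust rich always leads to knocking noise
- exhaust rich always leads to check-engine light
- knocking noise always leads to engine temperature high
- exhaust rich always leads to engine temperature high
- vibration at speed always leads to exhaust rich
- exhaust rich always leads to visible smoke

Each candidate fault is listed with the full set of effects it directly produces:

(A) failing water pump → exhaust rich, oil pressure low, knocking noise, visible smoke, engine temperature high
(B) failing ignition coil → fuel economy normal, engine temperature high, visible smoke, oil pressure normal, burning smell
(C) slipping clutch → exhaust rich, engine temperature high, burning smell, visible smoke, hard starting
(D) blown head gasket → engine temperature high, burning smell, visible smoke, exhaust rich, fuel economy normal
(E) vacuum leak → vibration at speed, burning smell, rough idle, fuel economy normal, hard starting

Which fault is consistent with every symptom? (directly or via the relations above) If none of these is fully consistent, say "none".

Per-candidate check:
(A) failing water pump — rough idle ✗; burning smell ✗; visible smoke ✓; fuel economy normal ✗; engine temperature high ✓
(B) failing ignition coil — rough idle ✗; burning smell ✓; visible smoke ✓; fuel economy normal ✓; engine temperature high ✓
(C) slipping clutch — does not account for rough idle, fuel economy normal
(D) blown head gasket — rough idle ✗; burning smell ✓; visible smoke ✓; fuel economy normal ✓; engine temperature high ✓
(E) vacuum leak — accounts for every observation (visible smoke by vibration at speed → exhaust rich → visible smoke)
(E) is the only candidate with no mismatches.

E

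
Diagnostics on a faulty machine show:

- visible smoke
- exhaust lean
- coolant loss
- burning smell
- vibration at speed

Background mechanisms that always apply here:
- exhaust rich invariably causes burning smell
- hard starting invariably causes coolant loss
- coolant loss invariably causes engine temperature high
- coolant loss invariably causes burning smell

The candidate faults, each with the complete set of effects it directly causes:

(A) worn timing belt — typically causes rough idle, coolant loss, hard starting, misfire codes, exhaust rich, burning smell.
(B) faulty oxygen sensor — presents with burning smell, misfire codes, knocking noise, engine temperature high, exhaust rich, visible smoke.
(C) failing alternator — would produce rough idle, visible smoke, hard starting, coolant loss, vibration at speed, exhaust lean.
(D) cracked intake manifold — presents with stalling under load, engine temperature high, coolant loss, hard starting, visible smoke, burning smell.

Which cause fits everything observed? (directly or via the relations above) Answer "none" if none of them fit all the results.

C

Testing each hypothesis:
(A) worn timing belt — visible smoke NO; exhaust lean NO; coolant loss yes; burning smell yes; vibration at speed NO
(B) faulty oxygen sensor — visible smoke yes; exhaust lean NO; coolant loss NO; burning smell yes; vibration at speed NO
(C) failing alternator — accounts for every observation (burning smell via coolant loss → burning smell)
(D) cracked intake manifold — visible smoke yes; exhaust lean NO; coolant loss yes; burning smell yes; vibration at speed NO
(C) is the only candidate with no mismatches.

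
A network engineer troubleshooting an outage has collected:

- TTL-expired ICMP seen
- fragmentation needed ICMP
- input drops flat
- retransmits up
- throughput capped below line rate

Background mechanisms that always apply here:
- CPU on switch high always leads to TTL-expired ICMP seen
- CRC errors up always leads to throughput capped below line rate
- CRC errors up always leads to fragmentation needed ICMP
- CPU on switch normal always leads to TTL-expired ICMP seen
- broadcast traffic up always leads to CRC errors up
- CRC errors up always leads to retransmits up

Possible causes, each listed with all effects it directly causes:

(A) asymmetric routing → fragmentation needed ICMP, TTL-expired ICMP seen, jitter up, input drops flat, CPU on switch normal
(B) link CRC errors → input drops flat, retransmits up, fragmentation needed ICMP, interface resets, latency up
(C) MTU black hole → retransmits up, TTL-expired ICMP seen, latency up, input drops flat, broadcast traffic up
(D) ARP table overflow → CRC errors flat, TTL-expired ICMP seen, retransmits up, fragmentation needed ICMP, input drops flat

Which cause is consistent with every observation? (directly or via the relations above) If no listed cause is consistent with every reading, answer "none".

C

Per-candidate check:
(A) asymmetric routing — TTL-expired ICMP seen yes; fragmentation needed ICMP yes; input drops flat yes; retransmits up NO; throughput capped below line rate NO
(B) link CRC errors — TTL-expired ICMP seen NO; fragmentation needed ICMP yes; input drops flat yes; retransmits up yes; throughput capped below line rate NO
(C) MTU black hole — accounts for every observation (fragmentation needed ICMP by broadcast traffic up → CRC errors up → fragmentation needed ICMP)
(D) ARP table overflow — does not account for throughput capped below line rate
(C) is the only candidate with no mismatches.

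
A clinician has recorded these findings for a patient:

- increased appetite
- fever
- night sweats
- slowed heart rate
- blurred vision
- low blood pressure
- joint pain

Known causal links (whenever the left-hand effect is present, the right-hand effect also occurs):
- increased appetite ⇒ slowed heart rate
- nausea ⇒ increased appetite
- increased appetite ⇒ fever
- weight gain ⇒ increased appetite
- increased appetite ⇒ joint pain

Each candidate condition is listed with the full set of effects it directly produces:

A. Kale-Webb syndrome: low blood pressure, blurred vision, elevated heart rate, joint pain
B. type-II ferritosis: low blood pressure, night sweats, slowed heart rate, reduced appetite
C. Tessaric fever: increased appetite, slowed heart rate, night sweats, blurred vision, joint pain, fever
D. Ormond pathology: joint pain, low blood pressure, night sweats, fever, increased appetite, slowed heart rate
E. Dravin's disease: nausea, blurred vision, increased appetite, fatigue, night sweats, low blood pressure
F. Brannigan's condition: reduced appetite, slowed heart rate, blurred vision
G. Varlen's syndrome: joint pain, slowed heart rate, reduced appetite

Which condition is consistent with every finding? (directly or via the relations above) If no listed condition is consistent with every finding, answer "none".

Checking each candidate against the observations:
(A) Kale-Webb syndrome — fails on increased appetite, fever, night sweats, slowed heart rate (predicts elevated heart rate, not slowed heart rate)
(B) type-II ferritosis — fails on increased appetite, fever, blurred vision, joint pain (predicts reduced appetite, not increased appetite)
(C) Tessaric fever — increased appetite ✓; fever ✓; night sweats ✓; slowed heart rate ✓; blurred vision ✓; low blood pressure ✗; joint pain ✓
(D) Ormond pathology — does not account for blurred vision
(E) Dravin's disease — increased appetite ✓; fever ✓ (by increased appetite → fever); night sweats ✓; slowed heart rate ✓ (by increased appetite → slowed heart rate); blurred vision ✓; low blood pressure ✓; joint pain ✓ (by increased appetite → joint pain)
(F) Brannigan's condition — fails on increased appetite, fever, night sweats, low blood pressure, joint pain (predicts reduced appetite, not increased appetite)
(G) Varlen's syndrome — increased appetite ✗; fever ✗; night sweats ✗; slowed heart rate ✓; blurred vision ✗; low blood pressure ✗; joint pain ✓
(E) is the only candidate with no mismatches.

E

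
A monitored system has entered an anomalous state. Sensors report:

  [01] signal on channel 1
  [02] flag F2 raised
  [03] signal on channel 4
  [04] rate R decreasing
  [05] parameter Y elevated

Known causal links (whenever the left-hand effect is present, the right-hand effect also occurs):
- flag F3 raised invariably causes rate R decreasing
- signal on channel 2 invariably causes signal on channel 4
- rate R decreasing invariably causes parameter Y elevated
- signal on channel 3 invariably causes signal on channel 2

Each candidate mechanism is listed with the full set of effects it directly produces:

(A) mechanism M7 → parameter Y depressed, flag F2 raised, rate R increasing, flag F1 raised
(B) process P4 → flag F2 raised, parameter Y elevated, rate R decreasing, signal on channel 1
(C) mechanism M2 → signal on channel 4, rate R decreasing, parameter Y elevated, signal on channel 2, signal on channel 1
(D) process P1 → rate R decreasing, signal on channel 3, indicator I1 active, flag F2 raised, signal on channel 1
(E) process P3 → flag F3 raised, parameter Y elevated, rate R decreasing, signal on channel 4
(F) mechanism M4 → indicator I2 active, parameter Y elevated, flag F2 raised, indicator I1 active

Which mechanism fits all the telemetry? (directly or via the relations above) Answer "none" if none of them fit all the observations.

Checking each candidate against the observations:
(A) mechanism M7 — signal on channel 1 ✗; flag F2 raised ✓; signal on channel 4 ✗; rate R decreasing ✗; parameter Y elevated ✗
(B) process P4 — does not account for signal on channel 4
(C) mechanism M2 — signal on channel 1 ✓; flag F2 raised ✗; signal on channel 4 ✓; rate R decreasing ✓; parameter Y elevated ✓
(D) process P1 — accounts for every observation (signal on channel 4 through signal on channel 3 → signal on channel 2 → signal on channel 4)
(E) process P3 — signal on channel 1 ✗; flag F2 raised ✗; signal on channel 4 ✓; rate R decreasing ✓; parameter Y elevated ✓
(F) mechanism M4 — signal on channel 1 ✗; flag F2 raised ✓; signal on channel 4 ✗; rate R decreasing ✗; parameter Y elevated ✓
(D) is the only candidate with no mismatches.

D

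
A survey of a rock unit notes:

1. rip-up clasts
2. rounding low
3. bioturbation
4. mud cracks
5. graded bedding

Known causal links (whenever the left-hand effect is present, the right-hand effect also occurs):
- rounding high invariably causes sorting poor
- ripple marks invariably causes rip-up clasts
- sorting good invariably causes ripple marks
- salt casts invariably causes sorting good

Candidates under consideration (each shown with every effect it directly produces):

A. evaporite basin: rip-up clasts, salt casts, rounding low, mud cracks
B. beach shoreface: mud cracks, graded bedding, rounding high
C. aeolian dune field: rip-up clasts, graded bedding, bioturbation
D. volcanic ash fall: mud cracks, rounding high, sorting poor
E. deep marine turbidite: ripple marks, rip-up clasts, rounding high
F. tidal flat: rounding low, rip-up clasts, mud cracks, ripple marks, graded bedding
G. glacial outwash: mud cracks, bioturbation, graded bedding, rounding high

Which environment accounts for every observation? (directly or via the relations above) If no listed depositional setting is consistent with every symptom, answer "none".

Per-candidate check:
(A) evaporite basin — rip-up clasts ✓; rounding low ✓; bioturbation ✗; mud cracks ✓; graded bedding ✗
(B) beach shoreface — rip-up clasts ✗; rounding low ✗; bioturbation ✗; mud cracks ✓; graded bedding ✓
(C) aeolian dune field — rip-up clasts ✓; rounding low ✗; bioturbation ✓; mud cracks ✗; graded bedding ✓
(D) volcanic ash fall — fails on rip-up clasts, rounding low, bioturbation, graded bedding (predicts rounding high, not rounding low)
(E) deep marine turbidite — fails on rounding low, bioturbation, mud cracks, graded bedding (predicts rounding high, not rounding low)
(F) tidal flat — rip-up clasts ✓; rounding low ✓; bioturbation ✗; mud cracks ✓; graded bedding ✓
(G) glacial outwash — rip-up clasts ✗; rounding low ✗; bioturbation ✓; mud cracks ✓; graded bedding ✓
Every candidate fails on at least one observation.

none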